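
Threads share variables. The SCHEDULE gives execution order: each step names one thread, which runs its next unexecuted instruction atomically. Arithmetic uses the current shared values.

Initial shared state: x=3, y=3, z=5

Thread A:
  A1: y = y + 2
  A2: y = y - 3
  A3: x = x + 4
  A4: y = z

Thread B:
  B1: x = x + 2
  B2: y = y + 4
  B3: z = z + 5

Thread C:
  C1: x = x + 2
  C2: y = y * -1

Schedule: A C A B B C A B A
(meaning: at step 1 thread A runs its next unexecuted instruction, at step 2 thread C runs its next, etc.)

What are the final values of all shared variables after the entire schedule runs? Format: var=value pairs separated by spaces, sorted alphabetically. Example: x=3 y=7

Step 1: thread A executes A1 (y = y + 2). Shared: x=3 y=5 z=5. PCs: A@1 B@0 C@0
Step 2: thread C executes C1 (x = x + 2). Shared: x=5 y=5 z=5. PCs: A@1 B@0 C@1
Step 3: thread A executes A2 (y = y - 3). Shared: x=5 y=2 z=5. PCs: A@2 B@0 C@1
Step 4: thread B executes B1 (x = x + 2). Shared: x=7 y=2 z=5. PCs: A@2 B@1 C@1
Step 5: thread B executes B2 (y = y + 4). Shared: x=7 y=6 z=5. PCs: A@2 B@2 C@1
Step 6: thread C executes C2 (y = y * -1). Shared: x=7 y=-6 z=5. PCs: A@2 B@2 C@2
Step 7: thread A executes A3 (x = x + 4). Shared: x=11 y=-6 z=5. PCs: A@3 B@2 C@2
Step 8: thread B executes B3 (z = z + 5). Shared: x=11 y=-6 z=10. PCs: A@3 B@3 C@2
Step 9: thread A executes A4 (y = z). Shared: x=11 y=10 z=10. PCs: A@4 B@3 C@2

Answer: x=11 y=10 z=10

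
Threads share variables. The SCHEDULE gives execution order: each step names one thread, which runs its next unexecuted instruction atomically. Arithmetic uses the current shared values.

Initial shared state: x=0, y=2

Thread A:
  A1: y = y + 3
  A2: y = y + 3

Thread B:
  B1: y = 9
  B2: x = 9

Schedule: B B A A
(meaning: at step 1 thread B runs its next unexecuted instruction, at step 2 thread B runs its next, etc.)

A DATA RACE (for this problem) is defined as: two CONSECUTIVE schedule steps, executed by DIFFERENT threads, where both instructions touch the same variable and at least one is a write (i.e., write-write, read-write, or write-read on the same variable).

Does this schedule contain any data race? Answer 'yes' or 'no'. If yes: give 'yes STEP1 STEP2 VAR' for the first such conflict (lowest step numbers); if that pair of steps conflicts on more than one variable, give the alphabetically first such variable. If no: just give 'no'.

Answer: no

Derivation:
Steps 1,2: same thread (B). No race.
Steps 2,3: B(r=-,w=x) vs A(r=y,w=y). No conflict.
Steps 3,4: same thread (A). No race.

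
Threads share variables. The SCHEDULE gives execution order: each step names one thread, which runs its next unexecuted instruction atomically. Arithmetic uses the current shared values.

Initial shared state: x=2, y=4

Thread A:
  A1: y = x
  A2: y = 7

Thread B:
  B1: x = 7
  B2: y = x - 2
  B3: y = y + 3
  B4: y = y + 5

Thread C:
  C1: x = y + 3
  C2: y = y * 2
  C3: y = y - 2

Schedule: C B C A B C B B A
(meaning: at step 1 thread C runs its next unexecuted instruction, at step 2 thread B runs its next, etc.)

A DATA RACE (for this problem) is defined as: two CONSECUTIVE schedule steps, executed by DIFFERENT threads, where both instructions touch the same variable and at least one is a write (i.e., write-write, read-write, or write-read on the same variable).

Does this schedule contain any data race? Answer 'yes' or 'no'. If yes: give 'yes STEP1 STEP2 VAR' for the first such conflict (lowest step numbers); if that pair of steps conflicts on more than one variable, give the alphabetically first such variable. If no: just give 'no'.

Answer: yes 1 2 x

Derivation:
Steps 1,2: C(x = y + 3) vs B(x = 7). RACE on x (W-W).
Steps 2,3: B(r=-,w=x) vs C(r=y,w=y). No conflict.
Steps 3,4: C(y = y * 2) vs A(y = x). RACE on y (W-W).
Steps 4,5: A(y = x) vs B(y = x - 2). RACE on y (W-W).
Steps 5,6: B(y = x - 2) vs C(y = y - 2). RACE on y (W-W).
Steps 6,7: C(y = y - 2) vs B(y = y + 3). RACE on y (W-W).
Steps 7,8: same thread (B). No race.
Steps 8,9: B(y = y + 5) vs A(y = 7). RACE on y (W-W).
First conflict at steps 1,2.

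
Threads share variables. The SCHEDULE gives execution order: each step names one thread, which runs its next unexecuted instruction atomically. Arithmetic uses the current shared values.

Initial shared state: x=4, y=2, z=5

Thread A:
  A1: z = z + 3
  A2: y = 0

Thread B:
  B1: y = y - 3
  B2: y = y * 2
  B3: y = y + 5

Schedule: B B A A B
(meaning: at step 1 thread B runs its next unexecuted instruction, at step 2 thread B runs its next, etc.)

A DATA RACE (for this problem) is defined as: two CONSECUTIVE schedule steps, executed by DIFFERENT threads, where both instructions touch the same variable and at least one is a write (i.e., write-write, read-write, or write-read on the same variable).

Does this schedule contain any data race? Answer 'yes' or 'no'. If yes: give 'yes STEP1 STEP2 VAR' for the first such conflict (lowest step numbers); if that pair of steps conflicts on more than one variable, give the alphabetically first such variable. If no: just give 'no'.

Answer: yes 4 5 y

Derivation:
Steps 1,2: same thread (B). No race.
Steps 2,3: B(r=y,w=y) vs A(r=z,w=z). No conflict.
Steps 3,4: same thread (A). No race.
Steps 4,5: A(y = 0) vs B(y = y + 5). RACE on y (W-W).
First conflict at steps 4,5.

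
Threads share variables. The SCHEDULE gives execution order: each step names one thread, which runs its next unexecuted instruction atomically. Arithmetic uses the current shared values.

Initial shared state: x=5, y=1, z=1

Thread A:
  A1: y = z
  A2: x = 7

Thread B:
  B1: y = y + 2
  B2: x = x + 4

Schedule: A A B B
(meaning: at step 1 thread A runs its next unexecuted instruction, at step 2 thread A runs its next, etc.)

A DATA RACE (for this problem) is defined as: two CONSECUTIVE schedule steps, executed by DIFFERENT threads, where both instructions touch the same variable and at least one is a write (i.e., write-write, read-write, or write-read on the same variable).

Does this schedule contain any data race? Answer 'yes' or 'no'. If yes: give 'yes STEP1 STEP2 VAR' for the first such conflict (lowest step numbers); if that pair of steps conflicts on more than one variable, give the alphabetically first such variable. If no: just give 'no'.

Steps 1,2: same thread (A). No race.
Steps 2,3: A(r=-,w=x) vs B(r=y,w=y). No conflict.
Steps 3,4: same thread (B). No race.

Answer: no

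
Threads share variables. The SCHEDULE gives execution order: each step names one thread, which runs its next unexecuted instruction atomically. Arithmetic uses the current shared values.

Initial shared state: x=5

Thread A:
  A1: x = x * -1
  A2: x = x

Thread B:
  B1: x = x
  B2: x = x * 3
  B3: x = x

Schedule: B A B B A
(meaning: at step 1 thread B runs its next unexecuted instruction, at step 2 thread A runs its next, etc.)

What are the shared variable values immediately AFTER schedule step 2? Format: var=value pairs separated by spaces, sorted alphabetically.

Step 1: thread B executes B1 (x = x). Shared: x=5. PCs: A@0 B@1
Step 2: thread A executes A1 (x = x * -1). Shared: x=-5. PCs: A@1 B@1

Answer: x=-5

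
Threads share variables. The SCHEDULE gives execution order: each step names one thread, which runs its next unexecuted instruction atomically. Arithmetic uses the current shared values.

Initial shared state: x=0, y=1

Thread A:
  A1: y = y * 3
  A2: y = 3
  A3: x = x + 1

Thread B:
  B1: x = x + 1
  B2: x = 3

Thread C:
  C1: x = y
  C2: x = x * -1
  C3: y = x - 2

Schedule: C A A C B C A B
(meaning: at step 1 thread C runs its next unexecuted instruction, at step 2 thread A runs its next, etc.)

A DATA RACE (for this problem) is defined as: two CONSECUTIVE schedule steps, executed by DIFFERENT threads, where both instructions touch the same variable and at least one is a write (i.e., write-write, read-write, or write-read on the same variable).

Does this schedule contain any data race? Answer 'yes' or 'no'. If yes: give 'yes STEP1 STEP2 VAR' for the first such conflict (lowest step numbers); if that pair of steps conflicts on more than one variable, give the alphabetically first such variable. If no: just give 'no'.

Answer: yes 1 2 y

Derivation:
Steps 1,2: C(x = y) vs A(y = y * 3). RACE on y (R-W).
Steps 2,3: same thread (A). No race.
Steps 3,4: A(r=-,w=y) vs C(r=x,w=x). No conflict.
Steps 4,5: C(x = x * -1) vs B(x = x + 1). RACE on x (W-W).
Steps 5,6: B(x = x + 1) vs C(y = x - 2). RACE on x (W-R).
Steps 6,7: C(y = x - 2) vs A(x = x + 1). RACE on x (R-W).
Steps 7,8: A(x = x + 1) vs B(x = 3). RACE on x (W-W).
First conflict at steps 1,2.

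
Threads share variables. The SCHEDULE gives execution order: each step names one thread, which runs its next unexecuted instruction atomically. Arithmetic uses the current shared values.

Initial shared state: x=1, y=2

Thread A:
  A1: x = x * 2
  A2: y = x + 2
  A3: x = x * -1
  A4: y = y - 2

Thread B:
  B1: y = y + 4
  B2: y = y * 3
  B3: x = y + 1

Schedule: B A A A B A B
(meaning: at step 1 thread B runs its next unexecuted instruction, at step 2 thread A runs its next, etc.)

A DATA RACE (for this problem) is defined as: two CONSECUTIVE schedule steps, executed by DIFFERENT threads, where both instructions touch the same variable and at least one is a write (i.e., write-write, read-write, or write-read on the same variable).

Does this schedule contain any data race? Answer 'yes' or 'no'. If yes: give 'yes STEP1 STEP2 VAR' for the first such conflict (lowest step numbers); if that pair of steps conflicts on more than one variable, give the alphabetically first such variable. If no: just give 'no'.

Steps 1,2: B(r=y,w=y) vs A(r=x,w=x). No conflict.
Steps 2,3: same thread (A). No race.
Steps 3,4: same thread (A). No race.
Steps 4,5: A(r=x,w=x) vs B(r=y,w=y). No conflict.
Steps 5,6: B(y = y * 3) vs A(y = y - 2). RACE on y (W-W).
Steps 6,7: A(y = y - 2) vs B(x = y + 1). RACE on y (W-R).
First conflict at steps 5,6.

Answer: yes 5 6 y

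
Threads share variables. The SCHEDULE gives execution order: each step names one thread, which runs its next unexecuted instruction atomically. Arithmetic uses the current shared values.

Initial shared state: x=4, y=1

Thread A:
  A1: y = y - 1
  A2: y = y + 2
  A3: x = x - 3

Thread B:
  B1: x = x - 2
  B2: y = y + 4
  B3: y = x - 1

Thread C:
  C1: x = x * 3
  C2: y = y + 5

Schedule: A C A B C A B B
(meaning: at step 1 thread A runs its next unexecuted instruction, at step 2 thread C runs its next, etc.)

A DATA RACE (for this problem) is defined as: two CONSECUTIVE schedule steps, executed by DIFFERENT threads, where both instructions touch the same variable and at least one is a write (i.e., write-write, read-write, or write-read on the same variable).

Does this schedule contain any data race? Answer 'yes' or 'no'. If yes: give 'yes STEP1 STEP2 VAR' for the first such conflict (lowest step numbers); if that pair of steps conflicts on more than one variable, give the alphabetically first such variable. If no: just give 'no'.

Steps 1,2: A(r=y,w=y) vs C(r=x,w=x). No conflict.
Steps 2,3: C(r=x,w=x) vs A(r=y,w=y). No conflict.
Steps 3,4: A(r=y,w=y) vs B(r=x,w=x). No conflict.
Steps 4,5: B(r=x,w=x) vs C(r=y,w=y). No conflict.
Steps 5,6: C(r=y,w=y) vs A(r=x,w=x). No conflict.
Steps 6,7: A(r=x,w=x) vs B(r=y,w=y). No conflict.
Steps 7,8: same thread (B). No race.

Answer: no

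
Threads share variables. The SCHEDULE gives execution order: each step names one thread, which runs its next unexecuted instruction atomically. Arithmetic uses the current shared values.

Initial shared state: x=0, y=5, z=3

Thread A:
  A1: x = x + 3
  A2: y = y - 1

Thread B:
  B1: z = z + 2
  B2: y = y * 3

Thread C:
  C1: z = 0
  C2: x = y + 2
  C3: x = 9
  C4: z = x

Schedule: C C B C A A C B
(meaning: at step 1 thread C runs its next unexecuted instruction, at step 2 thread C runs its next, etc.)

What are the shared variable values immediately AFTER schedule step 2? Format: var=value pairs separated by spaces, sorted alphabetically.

Step 1: thread C executes C1 (z = 0). Shared: x=0 y=5 z=0. PCs: A@0 B@0 C@1
Step 2: thread C executes C2 (x = y + 2). Shared: x=7 y=5 z=0. PCs: A@0 B@0 C@2

Answer: x=7 y=5 z=0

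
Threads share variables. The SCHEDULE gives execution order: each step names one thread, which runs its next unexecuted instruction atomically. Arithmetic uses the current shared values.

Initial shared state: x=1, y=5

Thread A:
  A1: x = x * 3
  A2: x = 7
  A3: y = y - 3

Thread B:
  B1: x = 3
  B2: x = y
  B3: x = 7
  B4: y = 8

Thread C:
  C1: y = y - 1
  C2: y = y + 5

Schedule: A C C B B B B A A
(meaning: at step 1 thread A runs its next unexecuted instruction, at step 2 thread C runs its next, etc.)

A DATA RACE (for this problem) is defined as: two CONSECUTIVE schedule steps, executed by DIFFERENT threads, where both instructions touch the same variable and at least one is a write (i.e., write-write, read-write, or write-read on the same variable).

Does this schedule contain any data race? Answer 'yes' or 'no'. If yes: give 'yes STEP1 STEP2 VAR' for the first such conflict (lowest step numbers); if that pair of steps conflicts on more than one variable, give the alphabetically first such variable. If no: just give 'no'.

Answer: no

Derivation:
Steps 1,2: A(r=x,w=x) vs C(r=y,w=y). No conflict.
Steps 2,3: same thread (C). No race.
Steps 3,4: C(r=y,w=y) vs B(r=-,w=x). No conflict.
Steps 4,5: same thread (B). No race.
Steps 5,6: same thread (B). No race.
Steps 6,7: same thread (B). No race.
Steps 7,8: B(r=-,w=y) vs A(r=-,w=x). No conflict.
Steps 8,9: same thread (A). No race.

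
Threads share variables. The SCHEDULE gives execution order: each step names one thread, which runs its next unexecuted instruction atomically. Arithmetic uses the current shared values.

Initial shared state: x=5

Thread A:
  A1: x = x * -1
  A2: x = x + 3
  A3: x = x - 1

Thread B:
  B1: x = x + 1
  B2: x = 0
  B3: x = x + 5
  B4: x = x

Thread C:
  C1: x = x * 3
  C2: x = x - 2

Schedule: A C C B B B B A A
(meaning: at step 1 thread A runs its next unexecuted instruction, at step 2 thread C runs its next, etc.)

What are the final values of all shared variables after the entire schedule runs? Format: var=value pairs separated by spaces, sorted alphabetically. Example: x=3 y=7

Answer: x=7

Derivation:
Step 1: thread A executes A1 (x = x * -1). Shared: x=-5. PCs: A@1 B@0 C@0
Step 2: thread C executes C1 (x = x * 3). Shared: x=-15. PCs: A@1 B@0 C@1
Step 3: thread C executes C2 (x = x - 2). Shared: x=-17. PCs: A@1 B@0 C@2
Step 4: thread B executes B1 (x = x + 1). Shared: x=-16. PCs: A@1 B@1 C@2
Step 5: thread B executes B2 (x = 0). Shared: x=0. PCs: A@1 B@2 C@2
Step 6: thread B executes B3 (x = x + 5). Shared: x=5. PCs: A@1 B@3 C@2
Step 7: thread B executes B4 (x = x). Shared: x=5. PCs: A@1 B@4 C@2
Step 8: thread A executes A2 (x = x + 3). Shared: x=8. PCs: A@2 B@4 C@2
Step 9: thread A executes A3 (x = x - 1). Shared: x=7. PCs: A@3 B@4 C@2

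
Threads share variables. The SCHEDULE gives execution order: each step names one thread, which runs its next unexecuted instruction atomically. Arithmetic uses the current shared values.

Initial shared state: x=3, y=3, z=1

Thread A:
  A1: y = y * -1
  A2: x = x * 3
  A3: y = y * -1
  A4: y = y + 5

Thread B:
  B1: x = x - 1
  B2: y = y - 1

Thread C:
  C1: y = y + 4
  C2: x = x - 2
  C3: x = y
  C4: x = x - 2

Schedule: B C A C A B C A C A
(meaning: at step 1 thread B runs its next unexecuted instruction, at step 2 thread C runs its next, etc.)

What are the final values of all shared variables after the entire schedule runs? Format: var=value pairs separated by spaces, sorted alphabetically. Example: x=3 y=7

Step 1: thread B executes B1 (x = x - 1). Shared: x=2 y=3 z=1. PCs: A@0 B@1 C@0
Step 2: thread C executes C1 (y = y + 4). Shared: x=2 y=7 z=1. PCs: A@0 B@1 C@1
Step 3: thread A executes A1 (y = y * -1). Shared: x=2 y=-7 z=1. PCs: A@1 B@1 C@1
Step 4: thread C executes C2 (x = x - 2). Shared: x=0 y=-7 z=1. PCs: A@1 B@1 C@2
Step 5: thread A executes A2 (x = x * 3). Shared: x=0 y=-7 z=1. PCs: A@2 B@1 C@2
Step 6: thread B executes B2 (y = y - 1). Shared: x=0 y=-8 z=1. PCs: A@2 B@2 C@2
Step 7: thread C executes C3 (x = y). Shared: x=-8 y=-8 z=1. PCs: A@2 B@2 C@3
Step 8: thread A executes A3 (y = y * -1). Shared: x=-8 y=8 z=1. PCs: A@3 B@2 C@3
Step 9: thread C executes C4 (x = x - 2). Shared: x=-10 y=8 z=1. PCs: A@3 B@2 C@4
Step 10: thread A executes A4 (y = y + 5). Shared: x=-10 y=13 z=1. PCs: A@4 B@2 C@4

Answer: x=-10 y=13 z=1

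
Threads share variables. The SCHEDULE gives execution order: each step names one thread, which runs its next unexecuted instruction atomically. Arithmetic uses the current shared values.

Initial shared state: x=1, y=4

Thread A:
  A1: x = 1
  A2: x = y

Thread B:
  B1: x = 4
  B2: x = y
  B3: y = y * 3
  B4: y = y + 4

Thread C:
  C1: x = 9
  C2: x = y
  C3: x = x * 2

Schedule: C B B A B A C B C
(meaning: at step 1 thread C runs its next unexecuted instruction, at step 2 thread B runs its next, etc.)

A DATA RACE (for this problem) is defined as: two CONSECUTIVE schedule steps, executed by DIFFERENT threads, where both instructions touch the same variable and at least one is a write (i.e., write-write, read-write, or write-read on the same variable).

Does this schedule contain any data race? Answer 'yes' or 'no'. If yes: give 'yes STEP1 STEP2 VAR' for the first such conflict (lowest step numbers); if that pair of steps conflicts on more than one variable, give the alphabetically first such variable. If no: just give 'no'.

Answer: yes 1 2 x

Derivation:
Steps 1,2: C(x = 9) vs B(x = 4). RACE on x (W-W).
Steps 2,3: same thread (B). No race.
Steps 3,4: B(x = y) vs A(x = 1). RACE on x (W-W).
Steps 4,5: A(r=-,w=x) vs B(r=y,w=y). No conflict.
Steps 5,6: B(y = y * 3) vs A(x = y). RACE on y (W-R).
Steps 6,7: A(x = y) vs C(x = y). RACE on x (W-W).
Steps 7,8: C(x = y) vs B(y = y + 4). RACE on y (R-W).
Steps 8,9: B(r=y,w=y) vs C(r=x,w=x). No conflict.
First conflict at steps 1,2.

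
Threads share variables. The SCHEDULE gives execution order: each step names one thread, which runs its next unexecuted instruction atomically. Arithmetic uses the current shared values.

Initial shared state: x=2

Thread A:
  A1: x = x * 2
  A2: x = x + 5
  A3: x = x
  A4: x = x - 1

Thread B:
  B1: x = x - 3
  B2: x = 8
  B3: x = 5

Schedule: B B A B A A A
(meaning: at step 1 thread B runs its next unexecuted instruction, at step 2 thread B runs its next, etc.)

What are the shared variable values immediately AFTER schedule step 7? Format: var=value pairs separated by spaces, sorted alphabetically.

Answer: x=9

Derivation:
Step 1: thread B executes B1 (x = x - 3). Shared: x=-1. PCs: A@0 B@1
Step 2: thread B executes B2 (x = 8). Shared: x=8. PCs: A@0 B@2
Step 3: thread A executes A1 (x = x * 2). Shared: x=16. PCs: A@1 B@2
Step 4: thread B executes B3 (x = 5). Shared: x=5. PCs: A@1 B@3
Step 5: thread A executes A2 (x = x + 5). Shared: x=10. PCs: A@2 B@3
Step 6: thread A executes A3 (x = x). Shared: x=10. PCs: A@3 B@3
Step 7: thread A executes A4 (x = x - 1). Shared: x=9. PCs: A@4 B@3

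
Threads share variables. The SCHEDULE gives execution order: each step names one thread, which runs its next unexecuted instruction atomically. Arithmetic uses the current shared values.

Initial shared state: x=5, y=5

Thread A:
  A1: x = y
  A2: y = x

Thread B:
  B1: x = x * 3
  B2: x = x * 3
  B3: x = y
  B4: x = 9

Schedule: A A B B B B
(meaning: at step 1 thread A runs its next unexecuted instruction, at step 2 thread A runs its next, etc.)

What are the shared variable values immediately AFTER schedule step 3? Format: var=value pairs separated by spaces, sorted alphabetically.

Answer: x=15 y=5

Derivation:
Step 1: thread A executes A1 (x = y). Shared: x=5 y=5. PCs: A@1 B@0
Step 2: thread A executes A2 (y = x). Shared: x=5 y=5. PCs: A@2 B@0
Step 3: thread B executes B1 (x = x * 3). Shared: x=15 y=5. PCs: A@2 B@1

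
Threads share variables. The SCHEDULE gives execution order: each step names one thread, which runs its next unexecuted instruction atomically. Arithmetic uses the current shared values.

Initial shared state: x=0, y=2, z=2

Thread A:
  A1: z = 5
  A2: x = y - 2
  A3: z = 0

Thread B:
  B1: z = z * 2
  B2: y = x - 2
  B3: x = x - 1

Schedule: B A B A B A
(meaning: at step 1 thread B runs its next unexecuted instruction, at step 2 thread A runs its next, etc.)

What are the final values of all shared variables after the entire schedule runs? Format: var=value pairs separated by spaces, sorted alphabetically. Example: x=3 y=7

Answer: x=-5 y=-2 z=0

Derivation:
Step 1: thread B executes B1 (z = z * 2). Shared: x=0 y=2 z=4. PCs: A@0 B@1
Step 2: thread A executes A1 (z = 5). Shared: x=0 y=2 z=5. PCs: A@1 B@1
Step 3: thread B executes B2 (y = x - 2). Shared: x=0 y=-2 z=5. PCs: A@1 B@2
Step 4: thread A executes A2 (x = y - 2). Shared: x=-4 y=-2 z=5. PCs: A@2 B@2
Step 5: thread B executes B3 (x = x - 1). Shared: x=-5 y=-2 z=5. PCs: A@2 B@3
Step 6: thread A executes A3 (z = 0). Shared: x=-5 y=-2 z=0. PCs: A@3 B@3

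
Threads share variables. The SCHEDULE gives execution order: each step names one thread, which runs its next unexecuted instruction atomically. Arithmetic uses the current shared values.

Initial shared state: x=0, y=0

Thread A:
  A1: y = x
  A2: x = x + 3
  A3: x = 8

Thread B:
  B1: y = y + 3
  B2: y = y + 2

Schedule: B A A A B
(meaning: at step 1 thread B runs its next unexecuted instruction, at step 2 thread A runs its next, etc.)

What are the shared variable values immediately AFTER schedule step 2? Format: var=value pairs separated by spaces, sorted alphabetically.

Answer: x=0 y=0

Derivation:
Step 1: thread B executes B1 (y = y + 3). Shared: x=0 y=3. PCs: A@0 B@1
Step 2: thread A executes A1 (y = x). Shared: x=0 y=0. PCs: A@1 B@1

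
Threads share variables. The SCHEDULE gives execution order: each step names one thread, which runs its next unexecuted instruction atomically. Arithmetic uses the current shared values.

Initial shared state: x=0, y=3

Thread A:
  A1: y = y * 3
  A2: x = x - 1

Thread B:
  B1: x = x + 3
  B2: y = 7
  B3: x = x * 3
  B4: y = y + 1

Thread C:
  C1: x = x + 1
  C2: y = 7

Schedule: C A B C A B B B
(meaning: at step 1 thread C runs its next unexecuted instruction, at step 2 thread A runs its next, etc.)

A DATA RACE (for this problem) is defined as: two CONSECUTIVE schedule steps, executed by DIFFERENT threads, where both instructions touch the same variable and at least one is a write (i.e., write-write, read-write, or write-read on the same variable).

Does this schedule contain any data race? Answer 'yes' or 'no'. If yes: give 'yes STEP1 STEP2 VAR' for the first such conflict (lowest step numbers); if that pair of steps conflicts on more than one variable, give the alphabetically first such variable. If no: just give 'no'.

Answer: no

Derivation:
Steps 1,2: C(r=x,w=x) vs A(r=y,w=y). No conflict.
Steps 2,3: A(r=y,w=y) vs B(r=x,w=x). No conflict.
Steps 3,4: B(r=x,w=x) vs C(r=-,w=y). No conflict.
Steps 4,5: C(r=-,w=y) vs A(r=x,w=x). No conflict.
Steps 5,6: A(r=x,w=x) vs B(r=-,w=y). No conflict.
Steps 6,7: same thread (B). No race.
Steps 7,8: same thread (B). No race.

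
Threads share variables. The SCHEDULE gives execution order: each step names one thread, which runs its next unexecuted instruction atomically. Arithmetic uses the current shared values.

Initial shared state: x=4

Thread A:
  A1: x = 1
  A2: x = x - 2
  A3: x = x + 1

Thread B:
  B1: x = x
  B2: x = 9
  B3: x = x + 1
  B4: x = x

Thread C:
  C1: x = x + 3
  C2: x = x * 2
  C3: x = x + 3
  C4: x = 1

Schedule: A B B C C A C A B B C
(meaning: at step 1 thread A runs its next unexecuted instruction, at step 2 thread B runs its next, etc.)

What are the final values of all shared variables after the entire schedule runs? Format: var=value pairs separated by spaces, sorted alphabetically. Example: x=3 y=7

Step 1: thread A executes A1 (x = 1). Shared: x=1. PCs: A@1 B@0 C@0
Step 2: thread B executes B1 (x = x). Shared: x=1. PCs: A@1 B@1 C@0
Step 3: thread B executes B2 (x = 9). Shared: x=9. PCs: A@1 B@2 C@0
Step 4: thread C executes C1 (x = x + 3). Shared: x=12. PCs: A@1 B@2 C@1
Step 5: thread C executes C2 (x = x * 2). Shared: x=24. PCs: A@1 B@2 C@2
Step 6: thread A executes A2 (x = x - 2). Shared: x=22. PCs: A@2 B@2 C@2
Step 7: thread C executes C3 (x = x + 3). Shared: x=25. PCs: A@2 B@2 C@3
Step 8: thread A executes A3 (x = x + 1). Shared: x=26. PCs: A@3 B@2 C@3
Step 9: thread B executes B3 (x = x + 1). Shared: x=27. PCs: A@3 B@3 C@3
Step 10: thread B executes B4 (x = x). Shared: x=27. PCs: A@3 B@4 C@3
Step 11: thread C executes C4 (x = 1). Shared: x=1. PCs: A@3 B@4 C@4

Answer: x=1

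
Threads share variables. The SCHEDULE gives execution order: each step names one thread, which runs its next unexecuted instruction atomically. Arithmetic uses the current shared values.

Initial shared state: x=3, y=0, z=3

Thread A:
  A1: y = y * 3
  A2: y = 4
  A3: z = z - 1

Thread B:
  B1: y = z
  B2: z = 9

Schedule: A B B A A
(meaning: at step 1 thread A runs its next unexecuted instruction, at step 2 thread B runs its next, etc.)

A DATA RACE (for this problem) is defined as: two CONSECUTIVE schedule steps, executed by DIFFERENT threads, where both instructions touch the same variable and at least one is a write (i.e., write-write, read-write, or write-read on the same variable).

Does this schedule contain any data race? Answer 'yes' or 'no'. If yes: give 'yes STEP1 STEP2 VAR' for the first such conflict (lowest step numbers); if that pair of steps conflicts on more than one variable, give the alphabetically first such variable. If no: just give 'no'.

Answer: yes 1 2 y

Derivation:
Steps 1,2: A(y = y * 3) vs B(y = z). RACE on y (W-W).
Steps 2,3: same thread (B). No race.
Steps 3,4: B(r=-,w=z) vs A(r=-,w=y). No conflict.
Steps 4,5: same thread (A). No race.
First conflict at steps 1,2.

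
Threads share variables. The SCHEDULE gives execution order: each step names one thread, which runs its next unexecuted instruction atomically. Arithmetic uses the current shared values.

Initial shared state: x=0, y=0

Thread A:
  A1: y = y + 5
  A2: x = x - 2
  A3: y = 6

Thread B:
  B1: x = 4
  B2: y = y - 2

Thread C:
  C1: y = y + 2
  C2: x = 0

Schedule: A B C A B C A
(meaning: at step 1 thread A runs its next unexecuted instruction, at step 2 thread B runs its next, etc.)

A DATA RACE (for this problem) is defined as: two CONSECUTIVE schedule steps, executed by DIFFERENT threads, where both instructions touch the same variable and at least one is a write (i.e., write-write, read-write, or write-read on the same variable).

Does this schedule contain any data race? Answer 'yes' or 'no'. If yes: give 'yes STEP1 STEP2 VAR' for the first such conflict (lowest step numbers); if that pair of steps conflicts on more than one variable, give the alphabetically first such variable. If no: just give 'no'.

Answer: no

Derivation:
Steps 1,2: A(r=y,w=y) vs B(r=-,w=x). No conflict.
Steps 2,3: B(r=-,w=x) vs C(r=y,w=y). No conflict.
Steps 3,4: C(r=y,w=y) vs A(r=x,w=x). No conflict.
Steps 4,5: A(r=x,w=x) vs B(r=y,w=y). No conflict.
Steps 5,6: B(r=y,w=y) vs C(r=-,w=x). No conflict.
Steps 6,7: C(r=-,w=x) vs A(r=-,w=y). No conflict.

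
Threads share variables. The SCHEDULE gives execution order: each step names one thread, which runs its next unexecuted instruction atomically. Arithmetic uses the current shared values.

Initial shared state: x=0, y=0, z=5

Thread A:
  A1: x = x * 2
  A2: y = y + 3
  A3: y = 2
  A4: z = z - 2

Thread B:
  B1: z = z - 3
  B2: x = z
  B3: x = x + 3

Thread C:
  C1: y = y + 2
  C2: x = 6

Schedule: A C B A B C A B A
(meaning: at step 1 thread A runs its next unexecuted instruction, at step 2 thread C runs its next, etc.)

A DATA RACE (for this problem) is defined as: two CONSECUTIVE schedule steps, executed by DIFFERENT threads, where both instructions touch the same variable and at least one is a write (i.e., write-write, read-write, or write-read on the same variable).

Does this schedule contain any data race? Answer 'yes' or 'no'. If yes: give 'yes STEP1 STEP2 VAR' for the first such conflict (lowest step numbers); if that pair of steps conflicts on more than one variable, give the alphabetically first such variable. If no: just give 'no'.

Answer: yes 5 6 x

Derivation:
Steps 1,2: A(r=x,w=x) vs C(r=y,w=y). No conflict.
Steps 2,3: C(r=y,w=y) vs B(r=z,w=z). No conflict.
Steps 3,4: B(r=z,w=z) vs A(r=y,w=y). No conflict.
Steps 4,5: A(r=y,w=y) vs B(r=z,w=x). No conflict.
Steps 5,6: B(x = z) vs C(x = 6). RACE on x (W-W).
Steps 6,7: C(r=-,w=x) vs A(r=-,w=y). No conflict.
Steps 7,8: A(r=-,w=y) vs B(r=x,w=x). No conflict.
Steps 8,9: B(r=x,w=x) vs A(r=z,w=z). No conflict.
First conflict at steps 5,6.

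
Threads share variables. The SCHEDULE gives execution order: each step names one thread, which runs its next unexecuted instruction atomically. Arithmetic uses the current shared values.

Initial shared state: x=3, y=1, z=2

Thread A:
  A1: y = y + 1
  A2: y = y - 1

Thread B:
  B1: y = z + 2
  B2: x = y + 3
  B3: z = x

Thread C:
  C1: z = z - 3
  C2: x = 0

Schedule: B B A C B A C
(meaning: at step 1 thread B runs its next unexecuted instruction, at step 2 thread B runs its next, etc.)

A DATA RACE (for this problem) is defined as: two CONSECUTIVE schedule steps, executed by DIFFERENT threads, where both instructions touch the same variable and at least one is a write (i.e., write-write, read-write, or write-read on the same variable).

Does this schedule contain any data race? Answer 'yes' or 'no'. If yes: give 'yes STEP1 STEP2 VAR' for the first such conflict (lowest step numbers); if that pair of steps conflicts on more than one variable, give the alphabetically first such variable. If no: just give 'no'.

Answer: yes 2 3 y

Derivation:
Steps 1,2: same thread (B). No race.
Steps 2,3: B(x = y + 3) vs A(y = y + 1). RACE on y (R-W).
Steps 3,4: A(r=y,w=y) vs C(r=z,w=z). No conflict.
Steps 4,5: C(z = z - 3) vs B(z = x). RACE on z (W-W).
Steps 5,6: B(r=x,w=z) vs A(r=y,w=y). No conflict.
Steps 6,7: A(r=y,w=y) vs C(r=-,w=x). No conflict.
First conflict at steps 2,3.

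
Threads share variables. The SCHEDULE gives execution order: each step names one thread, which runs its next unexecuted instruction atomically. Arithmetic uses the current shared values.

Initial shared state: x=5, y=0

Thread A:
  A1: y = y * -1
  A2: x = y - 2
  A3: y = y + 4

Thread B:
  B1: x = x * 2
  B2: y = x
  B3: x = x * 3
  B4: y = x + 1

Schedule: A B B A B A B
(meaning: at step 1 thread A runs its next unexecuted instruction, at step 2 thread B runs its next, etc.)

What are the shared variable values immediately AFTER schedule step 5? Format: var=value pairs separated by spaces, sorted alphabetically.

Answer: x=24 y=10

Derivation:
Step 1: thread A executes A1 (y = y * -1). Shared: x=5 y=0. PCs: A@1 B@0
Step 2: thread B executes B1 (x = x * 2). Shared: x=10 y=0. PCs: A@1 B@1
Step 3: thread B executes B2 (y = x). Shared: x=10 y=10. PCs: A@1 B@2
Step 4: thread A executes A2 (x = y - 2). Shared: x=8 y=10. PCs: A@2 B@2
Step 5: thread B executes B3 (x = x * 3). Shared: x=24 y=10. PCs: A@2 B@3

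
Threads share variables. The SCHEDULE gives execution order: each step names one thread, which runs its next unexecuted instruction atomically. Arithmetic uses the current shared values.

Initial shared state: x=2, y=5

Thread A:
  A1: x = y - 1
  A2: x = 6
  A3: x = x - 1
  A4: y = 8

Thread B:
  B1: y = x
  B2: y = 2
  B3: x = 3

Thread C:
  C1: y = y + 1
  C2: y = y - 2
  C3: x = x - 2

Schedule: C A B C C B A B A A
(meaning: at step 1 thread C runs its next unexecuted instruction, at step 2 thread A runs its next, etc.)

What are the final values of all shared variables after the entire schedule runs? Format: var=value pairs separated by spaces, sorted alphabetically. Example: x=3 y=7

Step 1: thread C executes C1 (y = y + 1). Shared: x=2 y=6. PCs: A@0 B@0 C@1
Step 2: thread A executes A1 (x = y - 1). Shared: x=5 y=6. PCs: A@1 B@0 C@1
Step 3: thread B executes B1 (y = x). Shared: x=5 y=5. PCs: A@1 B@1 C@1
Step 4: thread C executes C2 (y = y - 2). Shared: x=5 y=3. PCs: A@1 B@1 C@2
Step 5: thread C executes C3 (x = x - 2). Shared: x=3 y=3. PCs: A@1 B@1 C@3
Step 6: thread B executes B2 (y = 2). Shared: x=3 y=2. PCs: A@1 B@2 C@3
Step 7: thread A executes A2 (x = 6). Shared: x=6 y=2. PCs: A@2 B@2 C@3
Step 8: thread B executes B3 (x = 3). Shared: x=3 y=2. PCs: A@2 B@3 C@3
Step 9: thread A executes A3 (x = x - 1). Shared: x=2 y=2. PCs: A@3 B@3 C@3
Step 10: thread A executes A4 (y = 8). Shared: x=2 y=8. PCs: A@4 B@3 C@3

Answer: x=2 y=8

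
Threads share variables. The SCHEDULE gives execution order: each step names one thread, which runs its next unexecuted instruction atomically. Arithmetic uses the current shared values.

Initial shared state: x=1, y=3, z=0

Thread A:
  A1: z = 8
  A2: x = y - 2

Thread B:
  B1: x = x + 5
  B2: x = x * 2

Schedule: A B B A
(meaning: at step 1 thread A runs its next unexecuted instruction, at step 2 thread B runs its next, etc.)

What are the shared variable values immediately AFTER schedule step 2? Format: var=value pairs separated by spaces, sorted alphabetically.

Answer: x=6 y=3 z=8

Derivation:
Step 1: thread A executes A1 (z = 8). Shared: x=1 y=3 z=8. PCs: A@1 B@0
Step 2: thread B executes B1 (x = x + 5). Shared: x=6 y=3 z=8. PCs: A@1 B@1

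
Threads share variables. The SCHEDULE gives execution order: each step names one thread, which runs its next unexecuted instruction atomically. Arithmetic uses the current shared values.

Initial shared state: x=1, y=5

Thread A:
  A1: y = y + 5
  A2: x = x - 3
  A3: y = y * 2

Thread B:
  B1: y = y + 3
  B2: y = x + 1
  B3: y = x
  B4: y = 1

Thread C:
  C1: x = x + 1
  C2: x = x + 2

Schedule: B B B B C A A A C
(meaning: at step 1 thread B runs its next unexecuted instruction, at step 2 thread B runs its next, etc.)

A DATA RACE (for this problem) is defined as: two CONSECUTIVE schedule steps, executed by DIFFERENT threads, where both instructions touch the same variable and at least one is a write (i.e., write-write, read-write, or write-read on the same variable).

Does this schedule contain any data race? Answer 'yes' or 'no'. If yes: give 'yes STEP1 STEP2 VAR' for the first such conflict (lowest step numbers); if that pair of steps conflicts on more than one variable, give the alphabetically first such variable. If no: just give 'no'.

Steps 1,2: same thread (B). No race.
Steps 2,3: same thread (B). No race.
Steps 3,4: same thread (B). No race.
Steps 4,5: B(r=-,w=y) vs C(r=x,w=x). No conflict.
Steps 5,6: C(r=x,w=x) vs A(r=y,w=y). No conflict.
Steps 6,7: same thread (A). No race.
Steps 7,8: same thread (A). No race.
Steps 8,9: A(r=y,w=y) vs C(r=x,w=x). No conflict.

Answer: no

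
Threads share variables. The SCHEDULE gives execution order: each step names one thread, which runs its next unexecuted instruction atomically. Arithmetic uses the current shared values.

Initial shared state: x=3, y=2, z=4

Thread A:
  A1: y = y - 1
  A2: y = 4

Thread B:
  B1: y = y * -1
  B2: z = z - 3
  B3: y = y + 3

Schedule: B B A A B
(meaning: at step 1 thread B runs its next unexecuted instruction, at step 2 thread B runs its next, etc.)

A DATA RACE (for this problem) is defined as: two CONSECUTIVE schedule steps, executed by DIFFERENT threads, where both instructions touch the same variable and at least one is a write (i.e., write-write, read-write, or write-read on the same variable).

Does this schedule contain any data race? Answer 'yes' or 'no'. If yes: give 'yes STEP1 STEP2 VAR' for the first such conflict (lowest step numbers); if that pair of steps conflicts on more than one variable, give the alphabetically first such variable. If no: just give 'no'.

Answer: yes 4 5 y

Derivation:
Steps 1,2: same thread (B). No race.
Steps 2,3: B(r=z,w=z) vs A(r=y,w=y). No conflict.
Steps 3,4: same thread (A). No race.
Steps 4,5: A(y = 4) vs B(y = y + 3). RACE on y (W-W).
First conflict at steps 4,5.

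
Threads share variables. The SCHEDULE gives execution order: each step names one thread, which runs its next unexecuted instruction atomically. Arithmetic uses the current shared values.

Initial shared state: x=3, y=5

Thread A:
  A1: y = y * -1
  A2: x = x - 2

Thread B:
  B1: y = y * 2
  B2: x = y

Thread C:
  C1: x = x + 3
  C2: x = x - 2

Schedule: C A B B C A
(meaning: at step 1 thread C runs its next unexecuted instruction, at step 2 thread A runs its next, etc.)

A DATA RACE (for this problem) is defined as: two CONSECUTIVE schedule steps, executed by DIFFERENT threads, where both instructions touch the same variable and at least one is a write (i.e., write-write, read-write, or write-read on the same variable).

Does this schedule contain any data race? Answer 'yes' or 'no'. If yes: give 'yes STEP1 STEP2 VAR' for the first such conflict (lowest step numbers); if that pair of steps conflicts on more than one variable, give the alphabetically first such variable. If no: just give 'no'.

Answer: yes 2 3 y

Derivation:
Steps 1,2: C(r=x,w=x) vs A(r=y,w=y). No conflict.
Steps 2,3: A(y = y * -1) vs B(y = y * 2). RACE on y (W-W).
Steps 3,4: same thread (B). No race.
Steps 4,5: B(x = y) vs C(x = x - 2). RACE on x (W-W).
Steps 5,6: C(x = x - 2) vs A(x = x - 2). RACE on x (W-W).
First conflict at steps 2,3.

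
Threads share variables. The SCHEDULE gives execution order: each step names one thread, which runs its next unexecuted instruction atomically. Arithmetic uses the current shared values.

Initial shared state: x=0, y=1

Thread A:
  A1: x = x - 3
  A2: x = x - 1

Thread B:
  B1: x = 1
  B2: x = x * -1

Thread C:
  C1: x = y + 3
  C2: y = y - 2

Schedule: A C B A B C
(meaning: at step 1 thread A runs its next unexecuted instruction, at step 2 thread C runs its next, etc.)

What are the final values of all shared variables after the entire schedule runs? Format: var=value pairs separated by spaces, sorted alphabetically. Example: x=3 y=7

Answer: x=0 y=-1

Derivation:
Step 1: thread A executes A1 (x = x - 3). Shared: x=-3 y=1. PCs: A@1 B@0 C@0
Step 2: thread C executes C1 (x = y + 3). Shared: x=4 y=1. PCs: A@1 B@0 C@1
Step 3: thread B executes B1 (x = 1). Shared: x=1 y=1. PCs: A@1 B@1 C@1
Step 4: thread A executes A2 (x = x - 1). Shared: x=0 y=1. PCs: A@2 B@1 C@1
Step 5: thread B executes B2 (x = x * -1). Shared: x=0 y=1. PCs: A@2 B@2 C@1
Step 6: thread C executes C2 (y = y - 2). Shared: x=0 y=-1. PCs: A@2 B@2 C@2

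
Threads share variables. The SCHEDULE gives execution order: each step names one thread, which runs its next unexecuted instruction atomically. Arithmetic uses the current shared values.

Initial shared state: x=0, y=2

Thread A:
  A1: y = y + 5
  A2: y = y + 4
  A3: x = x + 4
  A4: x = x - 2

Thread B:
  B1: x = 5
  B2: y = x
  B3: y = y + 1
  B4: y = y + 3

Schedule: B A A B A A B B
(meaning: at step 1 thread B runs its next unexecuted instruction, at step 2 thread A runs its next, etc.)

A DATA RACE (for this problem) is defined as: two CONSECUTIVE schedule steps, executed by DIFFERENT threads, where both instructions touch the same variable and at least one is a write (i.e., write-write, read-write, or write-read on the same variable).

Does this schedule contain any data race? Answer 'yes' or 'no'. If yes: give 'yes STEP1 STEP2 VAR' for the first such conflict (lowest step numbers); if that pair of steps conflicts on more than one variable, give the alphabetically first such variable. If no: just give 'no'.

Steps 1,2: B(r=-,w=x) vs A(r=y,w=y). No conflict.
Steps 2,3: same thread (A). No race.
Steps 3,4: A(y = y + 4) vs B(y = x). RACE on y (W-W).
Steps 4,5: B(y = x) vs A(x = x + 4). RACE on x (R-W).
Steps 5,6: same thread (A). No race.
Steps 6,7: A(r=x,w=x) vs B(r=y,w=y). No conflict.
Steps 7,8: same thread (B). No race.
First conflict at steps 3,4.

Answer: yes 3 4 y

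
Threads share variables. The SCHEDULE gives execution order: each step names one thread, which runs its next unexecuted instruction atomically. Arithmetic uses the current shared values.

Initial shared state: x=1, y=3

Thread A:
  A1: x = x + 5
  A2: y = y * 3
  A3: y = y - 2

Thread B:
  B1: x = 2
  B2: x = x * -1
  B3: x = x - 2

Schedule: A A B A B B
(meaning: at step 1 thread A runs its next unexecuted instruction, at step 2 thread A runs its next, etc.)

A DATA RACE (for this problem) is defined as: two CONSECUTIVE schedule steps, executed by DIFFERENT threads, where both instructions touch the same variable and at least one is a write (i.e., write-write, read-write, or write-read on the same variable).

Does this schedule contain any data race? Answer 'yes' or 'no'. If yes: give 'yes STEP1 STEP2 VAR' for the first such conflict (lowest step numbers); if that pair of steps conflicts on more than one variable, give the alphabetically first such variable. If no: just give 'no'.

Answer: no

Derivation:
Steps 1,2: same thread (A). No race.
Steps 2,3: A(r=y,w=y) vs B(r=-,w=x). No conflict.
Steps 3,4: B(r=-,w=x) vs A(r=y,w=y). No conflict.
Steps 4,5: A(r=y,w=y) vs B(r=x,w=x). No conflict.
Steps 5,6: same thread (B). No race.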